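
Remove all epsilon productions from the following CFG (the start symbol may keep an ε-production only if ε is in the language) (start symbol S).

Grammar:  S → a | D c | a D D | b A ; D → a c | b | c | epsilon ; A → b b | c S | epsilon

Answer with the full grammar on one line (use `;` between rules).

Nullable nonterminals: {A, D}.
ε ∉ L(G), so no ε-production is kept.
For each production, add variants omitting each subset of nullable occurrences: S → D c gives D c | c. S → a D D gives a D D | a D. S → b A gives b A | b.

S → a | D c | c | a D D | a D | b A | b; D → a c | b | c; A → b b | c S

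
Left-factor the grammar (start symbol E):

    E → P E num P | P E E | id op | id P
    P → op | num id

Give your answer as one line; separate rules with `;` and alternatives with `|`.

E has alternatives sharing prefix 'P E': factor to E → P E E' with E' → num P | E.
E has alternatives sharing prefix 'id': factor to E → id E'' with E'' → op | P.

E → P E E' | id E''; P → op | num id; E' → num P | E; E'' → op | P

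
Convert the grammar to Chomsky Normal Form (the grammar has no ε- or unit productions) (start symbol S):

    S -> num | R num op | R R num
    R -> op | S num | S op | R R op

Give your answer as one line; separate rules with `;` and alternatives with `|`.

S -> num | R Y1 | R Y2; R -> op | S X1 | S X2 | R Y3; X1 -> num; X2 -> op; Y1 -> X1 X2; Y2 -> R X1; Y3 -> R X2

Introduce a nonterminal for each terminal appearing in a rule of length ≥ 2: X1 → num, X2 → op.
Binarize each right-hand side of length ≥ 3 by chaining fresh nonterminals (Y1, Y2, …): affected rules were S → R X1 X2; S → R R X1; R → R R X2.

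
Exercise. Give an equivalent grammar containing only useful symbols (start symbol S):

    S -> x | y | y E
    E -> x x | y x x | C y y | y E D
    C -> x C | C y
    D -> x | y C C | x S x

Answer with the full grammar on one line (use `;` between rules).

Generating nonterminals: {D, E, S}.
Reachable from S after that: {D, E, S}.
Removed useless symbols: {C} and every production mentioning them.

S -> x | y | y E; E -> x x | y x x | y E D; D -> x | x S x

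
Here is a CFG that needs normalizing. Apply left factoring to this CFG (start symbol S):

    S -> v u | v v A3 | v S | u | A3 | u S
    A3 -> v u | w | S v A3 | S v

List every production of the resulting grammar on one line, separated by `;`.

S -> A3 | v S' | u S''; A3 -> v u | w | S v A3'; S' -> u | v A3 | S; S'' -> ε | S; A3' -> A3 | ε

S has alternatives sharing prefix 'v': factor to S → v S' with S' → u | v A3 | S.
S has alternatives sharing prefix 'u': factor to S → u S'' with S'' → ε | S.
A3 has alternatives sharing prefix 'S v': factor to A3 → S v A3' with A3' → A3 | ε.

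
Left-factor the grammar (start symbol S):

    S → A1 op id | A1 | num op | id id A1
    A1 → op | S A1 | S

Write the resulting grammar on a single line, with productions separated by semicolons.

S has alternatives sharing prefix 'A1': factor to S → A1 S' with S' → op id | ε.
A1 has alternatives sharing prefix 'S': factor to A1 → S A1' with A1' → A1 | ε.

S → num op | id id A1 | A1 S'; A1 → op | S A1'; S' → op id | epsilon; A1' → A1 | epsilon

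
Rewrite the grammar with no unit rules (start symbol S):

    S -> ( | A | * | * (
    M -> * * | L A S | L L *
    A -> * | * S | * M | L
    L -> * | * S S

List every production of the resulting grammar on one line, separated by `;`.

Unit pairs: A ⇒* {L}; S ⇒* {A, L}.
For every A with A ⇒* B via unit rules, add B's non-unit alternatives to A; then delete every rule of the form X → Y.

S -> * | * S S | ( | * ( | * S | * M; M -> * * | L A S | L L *; A -> * | * S S | * S | * M; L -> * | * S S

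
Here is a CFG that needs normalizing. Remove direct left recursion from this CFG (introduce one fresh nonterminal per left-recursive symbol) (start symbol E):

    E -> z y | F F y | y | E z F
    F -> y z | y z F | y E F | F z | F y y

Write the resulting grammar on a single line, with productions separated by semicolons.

E, F are directly left-recursive.
For E: α = {z F}, β = {z y, F F y, y}. Rewrite as E → β E' and E' → α E' | ε.
For F: α = {z, y y}, β = {y z, y z F, y E F}. Rewrite as F → β F' and F' → α F' | ε.

E -> z y E' | F F y E' | y E'; F -> y z F' | y z F F' | y E F F'; E' -> z F E' | ε; F' -> z F' | y y F' | ε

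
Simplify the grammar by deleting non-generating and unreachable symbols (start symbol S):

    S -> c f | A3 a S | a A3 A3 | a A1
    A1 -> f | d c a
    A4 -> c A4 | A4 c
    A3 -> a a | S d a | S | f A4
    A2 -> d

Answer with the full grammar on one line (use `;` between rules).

Generating nonterminals: {A1, A2, A3, S}.
Reachable from S after that: {A1, A3, S}.
Removed useless symbols: {A2, A4} and every production mentioning them.

S -> c f | A3 a S | a A3 A3 | a A1; A1 -> f | d c a; A3 -> a a | S d a | S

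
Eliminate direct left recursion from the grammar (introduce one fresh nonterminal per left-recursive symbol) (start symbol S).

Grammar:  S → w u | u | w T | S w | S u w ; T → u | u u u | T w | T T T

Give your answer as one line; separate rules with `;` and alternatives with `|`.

S → w u S' | u S' | w T S'; T → u T' | u u u T'; S' → w S' | u w S' | ε; T' → w T' | T T T' | ε

Directly left-recursive nonterminals: S, T.
For S: α = {w, u w}, β = {w u, u, w T}. Rewrite as S → β S' and S' → α S' | ε.
For T: α = {w, T T}, β = {u, u u u}. Rewrite as T → β T' and T' → α T' | ε.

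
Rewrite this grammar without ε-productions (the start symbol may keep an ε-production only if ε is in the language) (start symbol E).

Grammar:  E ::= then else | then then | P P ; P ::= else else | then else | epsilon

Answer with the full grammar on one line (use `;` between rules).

E ::= then else | then then | P P | P | epsilon; P ::= else else | then else

Nullable nonterminals: {E, P}.
ε ∈ L(G) since E is nullable, so keep E → ε.
Add the nullable-subset variants: E → P P gives P P | P.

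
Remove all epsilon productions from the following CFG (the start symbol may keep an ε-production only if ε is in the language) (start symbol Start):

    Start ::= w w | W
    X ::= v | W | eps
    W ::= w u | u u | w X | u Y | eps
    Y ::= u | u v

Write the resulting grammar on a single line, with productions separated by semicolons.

Nullable set = {Start, W, X}.
ε ∈ L(G) since Start is nullable, so keep Start → ε.
Add the nullable-subset variants: W → w X gives w X | w.

Start ::= w w | W | eps; X ::= v | W; W ::= w u | u u | w X | w | u Y; Y ::= u | u v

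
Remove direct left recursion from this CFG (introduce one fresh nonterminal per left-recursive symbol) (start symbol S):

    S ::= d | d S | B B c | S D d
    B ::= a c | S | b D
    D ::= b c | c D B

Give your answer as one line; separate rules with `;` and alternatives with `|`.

S ::= d S' | d S S' | B B c S'; B ::= a c | S | b D; D ::= b c | c D B; S' ::= D d S' | ε

S is directly left-recursive.
For S: α = {D d}, β = {d, d S, B B c}. Rewrite as S → β S' and S' → α S' | ε.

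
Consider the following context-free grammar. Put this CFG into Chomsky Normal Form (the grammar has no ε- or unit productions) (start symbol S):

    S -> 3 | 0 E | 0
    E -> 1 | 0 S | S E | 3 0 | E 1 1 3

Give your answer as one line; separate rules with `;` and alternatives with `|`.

Introduce a nonterminal for each terminal appearing in a rule of length ≥ 2: X1 → 0, X2 → 3, X3 → 1.
Binarize each right-hand side of length ≥ 3 by chaining fresh nonterminals (Y1, Y2, …): affected rules were E → E X3 X3 X2.

S -> 3 | X1 E | 0; E -> 1 | X1 S | S E | X2 X1 | E Y1; X1 -> 0; X2 -> 3; X3 -> 1; Y1 -> X3 Y2; Y2 -> X3 X2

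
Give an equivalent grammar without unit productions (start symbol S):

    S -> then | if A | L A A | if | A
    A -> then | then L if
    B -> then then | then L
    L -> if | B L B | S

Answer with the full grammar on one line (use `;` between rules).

Unit pairs: L ⇒* {A, S}; S ⇒* {A}.
For each unit pair (A, B), copy every non-unit production of B to A, then drop all unit productions.

S -> then | if A | L A A | if | then L if; A -> then | then L if; B -> then then | then L; L -> if | B L B | then | if A | L A A | then L if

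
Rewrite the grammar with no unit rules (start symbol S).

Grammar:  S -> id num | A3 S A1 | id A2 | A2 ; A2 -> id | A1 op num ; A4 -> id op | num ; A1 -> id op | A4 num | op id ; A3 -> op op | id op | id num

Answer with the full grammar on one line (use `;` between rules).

Unit pairs: S ⇒* {A2}.
Replace each nonterminal's rules with the union of the non-unit rules of every nonterminal it unit-derives.

S -> id | A1 op num | id num | A3 S A1 | id A2; A2 -> id | A1 op num; A4 -> id op | num; A1 -> id op | A4 num | op id; A3 -> op op | id op | id num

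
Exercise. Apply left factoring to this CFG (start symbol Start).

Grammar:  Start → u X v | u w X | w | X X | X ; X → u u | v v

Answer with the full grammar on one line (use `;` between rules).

Start → w | u Start1 | X Start2; X → u u | v v; Start1 → X v | w X; Start2 → X | ε

Start has alternatives sharing prefix 'u': factor to Start → u Start1 with Start1 → X v | w X.
Start has alternatives sharing prefix 'X': factor to Start → X Start2 with Start2 → X | ε.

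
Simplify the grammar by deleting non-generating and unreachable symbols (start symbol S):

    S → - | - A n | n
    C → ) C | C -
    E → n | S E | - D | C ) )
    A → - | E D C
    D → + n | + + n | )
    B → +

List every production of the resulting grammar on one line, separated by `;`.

S → - | - A n | n; A → -

Generating nonterminals: {A, B, D, E, S}.
Reachable from S after that: {A, S}.
Removed useless symbols: {B, C, D, E} and every production mentioning them.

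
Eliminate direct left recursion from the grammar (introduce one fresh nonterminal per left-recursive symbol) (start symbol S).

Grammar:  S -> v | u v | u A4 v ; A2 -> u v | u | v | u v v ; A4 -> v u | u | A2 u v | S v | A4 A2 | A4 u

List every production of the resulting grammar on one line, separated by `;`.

A4 is directly left-recursive.
For A4: α = {A2, u}, β = {v u, u, A2 u v, S v}. Rewrite as A4 → β A4' and A4' → α A4' | ε.

S -> v | u v | u A4 v; A2 -> u v | u | v | u v v; A4 -> v u A4' | u A4' | A2 u v A4' | S v A4'; A4' -> A2 A4' | u A4' | ε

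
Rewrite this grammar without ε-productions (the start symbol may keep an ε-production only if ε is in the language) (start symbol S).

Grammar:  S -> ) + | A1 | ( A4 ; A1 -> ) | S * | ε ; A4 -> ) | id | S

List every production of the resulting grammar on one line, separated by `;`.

S -> ) + | A1 | ( A4 | ( | ε; A1 -> ) | S * | *; A4 -> ) | id | S

Nullable nonterminals: {A1, A4, S}.
ε ∈ L(G) since S is nullable, so keep S → ε.
Add the nullable-subset variants: S → ( A4 gives ( A4 | (. A1 → S * gives S * | *.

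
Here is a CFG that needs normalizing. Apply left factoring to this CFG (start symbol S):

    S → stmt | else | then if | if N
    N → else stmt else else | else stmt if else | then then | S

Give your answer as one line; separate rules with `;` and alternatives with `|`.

S → stmt | else | then if | if N; N → then then | S | else stmt N'; N' → else else | if else

N has alternatives sharing prefix 'else stmt': factor to N → else stmt N' with N' → else else | if else.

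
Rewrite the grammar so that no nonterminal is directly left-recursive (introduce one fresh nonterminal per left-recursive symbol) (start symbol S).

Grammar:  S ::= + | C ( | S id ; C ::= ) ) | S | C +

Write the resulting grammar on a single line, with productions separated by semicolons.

Directly left-recursive nonterminals: S, C.
For S: α = {id}, β = {+, C (}. Rewrite as S → β S' and S' → α S' | ε.
For C: α = {+}, β = {) ), S}. Rewrite as C → β C' and C' → α C' | ε.

S ::= + S' | C ( S'; C ::= ) ) C' | S C'; S' ::= id S' | ε; C' ::= + C' | ε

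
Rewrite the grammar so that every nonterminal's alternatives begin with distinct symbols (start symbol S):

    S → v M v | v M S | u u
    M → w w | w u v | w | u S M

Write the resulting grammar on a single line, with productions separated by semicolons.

S has alternatives sharing prefix 'v M': factor to S → v M S' with S' → v | S.
M has alternatives sharing prefix 'w': factor to M → w M' with M' → w | u v | ε.

S → u u | v M S'; M → u S M | w M'; S' → v | S; M' → w | u v | ε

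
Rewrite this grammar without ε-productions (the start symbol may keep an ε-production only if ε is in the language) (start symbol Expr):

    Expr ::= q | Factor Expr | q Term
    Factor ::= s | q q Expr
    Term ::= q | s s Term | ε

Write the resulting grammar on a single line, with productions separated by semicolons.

Expr ::= q | Factor Expr | q Term; Factor ::= s | q q Expr; Term ::= q | s s Term | s s

Nullable set = {Term}.
ε ∉ L(G), so no ε-production is kept.
Add the nullable-subset variants: Term → s s Term gives s s Term | s s.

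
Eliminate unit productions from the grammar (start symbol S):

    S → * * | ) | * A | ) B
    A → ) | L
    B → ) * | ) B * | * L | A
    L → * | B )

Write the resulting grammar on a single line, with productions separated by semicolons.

S → * * | ) | * A | ) B; A → * | B ) | ); B → * | B ) | ) * | ) B * | * L | ); L → * | B )

Unit pairs: A ⇒* {L}; B ⇒* {A, L}.
Replace each nonterminal's rules with the union of the non-unit rules of every nonterminal it unit-derives.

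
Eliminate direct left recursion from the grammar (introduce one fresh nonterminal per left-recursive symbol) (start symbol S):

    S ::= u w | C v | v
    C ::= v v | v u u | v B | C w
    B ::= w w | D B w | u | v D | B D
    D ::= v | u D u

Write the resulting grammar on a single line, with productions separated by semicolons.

Directly left-recursive nonterminals: C, B.
For C: α = {w}, β = {v v, v u u, v B}. Rewrite as C → β C' and C' → α C' | ε.
For B: α = {D}, β = {w w, D B w, u, v D}. Rewrite as B → β B' and B' → α B' | ε.

S ::= u w | C v | v; C ::= v v C' | v u u C' | v B C'; B ::= w w B' | D B w B' | u B' | v D B'; D ::= v | u D u; C' ::= w C' | eps; B' ::= D B' | eps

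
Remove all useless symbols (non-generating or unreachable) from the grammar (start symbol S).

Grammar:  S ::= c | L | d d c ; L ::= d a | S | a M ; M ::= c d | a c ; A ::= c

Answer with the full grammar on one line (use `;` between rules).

S ::= c | L | d d c; L ::= d a | S | a M; M ::= c d | a c

Generating nonterminals: {A, L, M, S}.
Reachable from S after that: {L, M, S}.
Removed useless symbols: {A} and every production mentioning them.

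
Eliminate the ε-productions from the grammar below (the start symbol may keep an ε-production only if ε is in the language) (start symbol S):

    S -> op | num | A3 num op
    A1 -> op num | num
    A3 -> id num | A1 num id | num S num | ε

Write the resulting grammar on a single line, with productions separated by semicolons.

Nullable nonterminals: {A3}.
ε ∉ L(G), so no ε-production is kept.
Add the nullable-subset variants: S → A3 num op gives A3 num op | num op.

S -> op | num | A3 num op | num op; A1 -> op num | num; A3 -> id num | A1 num id | num S num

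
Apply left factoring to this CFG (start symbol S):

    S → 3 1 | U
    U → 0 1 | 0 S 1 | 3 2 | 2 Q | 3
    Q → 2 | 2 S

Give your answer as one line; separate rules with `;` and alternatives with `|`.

U has alternatives sharing prefix '0': factor to U → 0 U' with U' → 1 | S 1.
U has alternatives sharing prefix '3': factor to U → 3 U'' with U'' → 2 | ε.
Q has alternatives sharing prefix '2': factor to Q → 2 Q' with Q' → ε | S.

S → 3 1 | U; U → 2 Q | 0 U' | 3 U''; Q → 2 Q'; U' → 1 | S 1; U'' → 2 | ε; Q' → ε | S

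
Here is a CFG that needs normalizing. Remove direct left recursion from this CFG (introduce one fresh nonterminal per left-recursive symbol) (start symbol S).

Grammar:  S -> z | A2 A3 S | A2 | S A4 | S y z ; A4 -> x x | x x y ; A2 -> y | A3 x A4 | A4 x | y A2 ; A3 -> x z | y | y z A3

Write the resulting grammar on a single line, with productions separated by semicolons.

S -> z S' | A2 A3 S S' | A2 S'; A4 -> x x | x x y; A2 -> y | A3 x A4 | A4 x | y A2; A3 -> x z | y | y z A3; S' -> A4 S' | y z S' | eps

S is directly left-recursive.
For S: α = {A4, y z}, β = {z, A2 A3 S, A2}. Rewrite as S → β S' and S' → α S' | ε.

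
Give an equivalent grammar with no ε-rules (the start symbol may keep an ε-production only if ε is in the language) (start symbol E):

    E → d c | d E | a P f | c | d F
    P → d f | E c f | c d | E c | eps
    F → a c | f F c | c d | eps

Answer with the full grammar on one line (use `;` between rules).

Nullable set = {F, P}.
ε ∉ L(G), so no ε-production is kept.
Add the nullable-subset variants: E → a P f gives a P f | a f. E → d F gives d F | d. F → f F c gives f F c | f c.

E → d c | d E | a P f | a f | c | d F | d; P → d f | E c f | c d | E c; F → a c | f F c | f c | c d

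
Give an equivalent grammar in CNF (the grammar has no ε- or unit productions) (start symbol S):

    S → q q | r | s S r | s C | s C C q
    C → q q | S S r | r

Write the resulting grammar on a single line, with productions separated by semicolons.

Introduce a nonterminal for each terminal appearing in a rule of length ≥ 2: X1 → q, X2 → s, X3 → r.
Binarize each right-hand side of length ≥ 3 by chaining fresh nonterminals (Y1, Y2, …): affected rules were S → X2 S X3; S → X2 C C X1; C → S S X3.

S → X1 X1 | r | X2 Y1 | X2 C | X2 Y2; C → X1 X1 | S Y4 | r; X1 → q; X2 → s; X3 → r; Y1 → S X3; Y2 → C Y3; Y3 → C X1; Y4 → S X3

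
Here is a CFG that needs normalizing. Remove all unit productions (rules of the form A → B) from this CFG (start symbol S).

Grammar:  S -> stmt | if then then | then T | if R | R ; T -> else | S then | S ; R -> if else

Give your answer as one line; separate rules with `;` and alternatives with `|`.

S -> stmt | if then then | then T | if R | if else; T -> stmt | if then then | then T | if R | if else | else | S then; R -> if else

Unit pairs: S ⇒* {R}; T ⇒* {R, S}.
For every A with A ⇒* B via unit rules, add B's non-unit alternatives to A; then delete every rule of the form X → Y.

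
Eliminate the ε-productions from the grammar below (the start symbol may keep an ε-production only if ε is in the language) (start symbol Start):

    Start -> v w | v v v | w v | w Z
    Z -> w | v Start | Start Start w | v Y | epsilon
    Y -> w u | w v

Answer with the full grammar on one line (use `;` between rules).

Nullable nonterminals: {Z}.
ε ∉ L(G), so no ε-production is kept.
Add the nullable-subset variants: Start → w Z gives w Z | w.

Start -> v w | v v v | w v | w Z | w; Z -> w | v Start | Start Start w | v Y; Y -> w u | w v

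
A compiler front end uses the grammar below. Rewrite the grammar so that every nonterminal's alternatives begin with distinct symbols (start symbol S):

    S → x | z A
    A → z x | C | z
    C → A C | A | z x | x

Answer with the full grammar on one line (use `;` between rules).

A has alternatives sharing prefix 'z': factor to A → z A' with A' → x | ε.
C has alternatives sharing prefix 'A': factor to C → A C' with C' → C | ε.

S → x | z A; A → C | z A'; C → z x | x | A C'; A' → x | ε; C' → C | ε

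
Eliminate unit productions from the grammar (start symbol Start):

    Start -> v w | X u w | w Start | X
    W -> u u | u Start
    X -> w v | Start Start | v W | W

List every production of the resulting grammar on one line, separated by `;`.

Start -> v w | X u w | w Start | w v | Start Start | v W | u u | u Start; W -> u u | u Start; X -> w v | Start Start | v W | u u | u Start

Unit pairs: Start ⇒* {W, X}; X ⇒* {W}.
Replace each nonterminal's rules with the union of the non-unit rules of every nonterminal it unit-derives.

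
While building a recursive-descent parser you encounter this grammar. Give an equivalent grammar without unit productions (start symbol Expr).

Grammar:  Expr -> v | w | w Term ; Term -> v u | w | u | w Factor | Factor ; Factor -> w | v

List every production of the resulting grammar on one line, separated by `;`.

Unit pairs: Term ⇒* {Factor}.
Replace each nonterminal's rules with the union of the non-unit rules of every nonterminal it unit-derives.

Expr -> v | w | w Term; Term -> v u | w | u | w Factor | v; Factor -> w | v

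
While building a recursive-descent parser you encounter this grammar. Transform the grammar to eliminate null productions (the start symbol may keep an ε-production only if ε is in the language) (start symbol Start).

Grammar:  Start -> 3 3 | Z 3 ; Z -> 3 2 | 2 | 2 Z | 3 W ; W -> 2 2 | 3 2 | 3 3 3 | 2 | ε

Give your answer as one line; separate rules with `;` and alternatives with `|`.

The nullable symbols are {W}.
ε ∉ L(G), so no ε-production is kept.
Expand every rule over subsets of its nullable positions: Z → 3 W gives 3 W | 3.

Start -> 3 3 | Z 3; Z -> 3 2 | 2 | 2 Z | 3 W | 3; W -> 2 2 | 3 2 | 3 3 3 | 2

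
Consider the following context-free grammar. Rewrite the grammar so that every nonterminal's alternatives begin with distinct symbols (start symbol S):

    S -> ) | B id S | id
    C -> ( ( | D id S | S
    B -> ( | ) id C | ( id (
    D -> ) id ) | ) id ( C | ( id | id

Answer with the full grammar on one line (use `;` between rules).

S -> ) | B id S | id; C -> ( ( | D id S | S; B -> ) id C | ( B'; D -> ( id | id | ) id D'; B' -> epsilon | id (; D' -> ) | ( C

B has alternatives sharing prefix '(': factor to B → ( B' with B' → ε | id (.
D has alternatives sharing prefix ') id': factor to D → ) id D' with D' → ) | ( C.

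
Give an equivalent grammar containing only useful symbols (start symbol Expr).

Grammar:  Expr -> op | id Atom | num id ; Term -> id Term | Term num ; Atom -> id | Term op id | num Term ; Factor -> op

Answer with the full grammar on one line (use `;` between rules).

Expr -> op | id Atom | num id; Atom -> id

Generating nonterminals: {Atom, Expr, Factor}.
Reachable from Expr after that: {Atom, Expr}.
Removed useless symbols: {Factor, Term} and every production mentioning them.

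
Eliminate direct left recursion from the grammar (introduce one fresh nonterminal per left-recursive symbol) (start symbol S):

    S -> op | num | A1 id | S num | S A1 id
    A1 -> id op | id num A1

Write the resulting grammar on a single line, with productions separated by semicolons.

Left recursion appears on S.
For S: α = {num, A1 id}, β = {op, num, A1 id}. Rewrite as S → β S' and S' → α S' | ε.

S -> op S' | num S' | A1 id S'; A1 -> id op | id num A1; S' -> num S' | A1 id S' | ε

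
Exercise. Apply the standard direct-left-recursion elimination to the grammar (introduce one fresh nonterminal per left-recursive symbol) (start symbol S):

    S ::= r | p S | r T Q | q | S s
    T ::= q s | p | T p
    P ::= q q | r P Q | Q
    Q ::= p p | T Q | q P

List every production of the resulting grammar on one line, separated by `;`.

Directly left-recursive nonterminals: S, T.
For S: α = {s}, β = {r, p S, r T Q, q}. Rewrite as S → β S' and S' → α S' | ε.
For T: α = {p}, β = {q s, p}. Rewrite as T → β T' and T' → α T' | ε.

S ::= r S' | p S S' | r T Q S' | q S'; T ::= q s T' | p T'; P ::= q q | r P Q | Q; Q ::= p p | T Q | q P; S' ::= s S' | ε; T' ::= p T' | ε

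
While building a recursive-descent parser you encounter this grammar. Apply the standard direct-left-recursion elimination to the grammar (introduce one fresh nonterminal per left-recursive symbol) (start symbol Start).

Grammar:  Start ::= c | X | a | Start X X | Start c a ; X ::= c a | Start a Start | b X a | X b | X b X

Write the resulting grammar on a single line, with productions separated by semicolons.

Start ::= c Start1 | X Start1 | a Start1; X ::= c a X1 | Start a Start X1 | b X a X1; Start1 ::= X X Start1 | c a Start1 | epsilon; X1 ::= b X1 | b X X1 | epsilon

Start, X are directly left-recursive.
For Start: α = {X X, c a}, β = {c, X, a}. Rewrite as Start → β Start1 and Start1 → α Start1 | ε.
For X: α = {b, b X}, β = {c a, Start a Start, b X a}. Rewrite as X → β X1 and X1 → α X1 | ε.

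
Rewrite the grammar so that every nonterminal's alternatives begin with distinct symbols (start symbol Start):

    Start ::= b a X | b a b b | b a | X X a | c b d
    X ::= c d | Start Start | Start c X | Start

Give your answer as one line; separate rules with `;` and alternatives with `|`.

Start ::= X X a | c b d | b a Start1; X ::= c d | Start X1; Start1 ::= X | b b | ε; X1 ::= Start | c X | ε

Start has alternatives sharing prefix 'b a': factor to Start → b a Start1 with Start1 → X | b b | ε.
X has alternatives sharing prefix 'Start': factor to X → Start X1 with X1 → Start | c X | ε.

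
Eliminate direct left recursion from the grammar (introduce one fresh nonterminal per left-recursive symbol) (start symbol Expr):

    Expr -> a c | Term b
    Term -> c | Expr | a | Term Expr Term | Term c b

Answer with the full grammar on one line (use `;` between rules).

Expr -> a c | Term b; Term -> c Term1 | Expr Term1 | a Term1; Term1 -> Expr Term Term1 | c b Term1 | ε

Directly left-recursive nonterminal: Term.
For Term: α = {Expr Term, c b}, β = {c, Expr, a}. Rewrite as Term → β Term1 and Term1 → α Term1 | ε.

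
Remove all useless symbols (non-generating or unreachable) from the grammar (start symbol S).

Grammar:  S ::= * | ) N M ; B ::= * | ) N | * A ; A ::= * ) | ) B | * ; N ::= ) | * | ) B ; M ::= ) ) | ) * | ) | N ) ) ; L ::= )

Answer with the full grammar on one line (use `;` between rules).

S ::= * | ) N M; B ::= * | ) N | * A; A ::= * ) | ) B | *; N ::= ) | * | ) B; M ::= ) ) | ) * | ) | N ) )

Generating nonterminals: {A, B, L, M, N, S}.
Reachable from S after that: {A, B, M, N, S}.
Removed useless symbols: {L} and every production mentioning them.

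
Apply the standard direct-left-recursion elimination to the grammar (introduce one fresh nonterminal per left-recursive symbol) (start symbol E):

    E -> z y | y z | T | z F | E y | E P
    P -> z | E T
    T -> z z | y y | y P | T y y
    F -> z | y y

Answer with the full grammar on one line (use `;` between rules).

E -> z y E' | y z E' | T E' | z F E'; P -> z | E T; T -> z z T' | y y T' | y P T'; F -> z | y y; E' -> y E' | P E' | ε; T' -> y y T' | ε

Directly left-recursive nonterminals: E, T.
For E: α = {y, P}, β = {z y, y z, T, z F}. Rewrite as E → β E' and E' → α E' | ε.
For T: α = {y y}, β = {z z, y y, y P}. Rewrite as T → β T' and T' → α T' | ε.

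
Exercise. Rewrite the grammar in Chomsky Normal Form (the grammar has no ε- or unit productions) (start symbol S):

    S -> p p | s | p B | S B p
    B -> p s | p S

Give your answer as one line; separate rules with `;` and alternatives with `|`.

Introduce a nonterminal for each terminal appearing in a rule of length ≥ 2: X1 → p, X2 → s.
Binarize each right-hand side of length ≥ 3 by chaining fresh nonterminals (Y1, Y2, …): affected rules were S → S B X1.

S -> X1 X1 | s | X1 B | S Y1; B -> X1 X2 | X1 S; X1 -> p; X2 -> s; Y1 -> B X1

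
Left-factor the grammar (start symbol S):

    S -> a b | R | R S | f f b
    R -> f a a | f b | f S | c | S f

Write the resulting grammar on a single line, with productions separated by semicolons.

S -> a b | f f b | R S'; R -> c | S f | f R'; S' -> epsilon | S; R' -> a a | b | S

S has alternatives sharing prefix 'R': factor to S → R S' with S' → ε | S.
R has alternatives sharing prefix 'f': factor to R → f R' with R' → a a | b | S.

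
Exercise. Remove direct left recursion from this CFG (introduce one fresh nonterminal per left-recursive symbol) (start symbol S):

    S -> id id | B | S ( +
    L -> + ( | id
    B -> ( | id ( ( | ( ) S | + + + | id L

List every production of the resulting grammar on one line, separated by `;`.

S -> id id S' | B S'; L -> + ( | id; B -> ( | id ( ( | ( ) S | + + + | id L; S' -> ( + S' | ε

Directly left-recursive nonterminal: S.
For S: α = {( +}, β = {id id, B}. Rewrite as S → β S' and S' → α S' | ε.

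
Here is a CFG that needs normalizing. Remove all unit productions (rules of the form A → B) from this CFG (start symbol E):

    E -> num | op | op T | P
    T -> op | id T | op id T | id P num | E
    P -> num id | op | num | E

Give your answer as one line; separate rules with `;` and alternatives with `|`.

Unit pairs: E ⇒* {P}; P ⇒* {E}; T ⇒* {E, P}.
Replace each nonterminal's rules with the union of the non-unit rules of every nonterminal it unit-derives.

E -> num | op | op T | num id; T -> num | op | op T | num id | id T | op id T | id P num; P -> num | op | op T | num id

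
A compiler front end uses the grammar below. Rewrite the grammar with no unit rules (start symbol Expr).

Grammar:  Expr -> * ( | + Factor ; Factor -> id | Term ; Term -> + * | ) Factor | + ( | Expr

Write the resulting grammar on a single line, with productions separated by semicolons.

Unit pairs: Factor ⇒* {Expr, Term}; Term ⇒* {Expr}.
Replace each nonterminal's rules with the union of the non-unit rules of every nonterminal it unit-derives.

Expr -> * ( | + Factor; Factor -> + * | ) Factor | + ( | id | * ( | + Factor; Term -> + * | ) Factor | + ( | * ( | + Factor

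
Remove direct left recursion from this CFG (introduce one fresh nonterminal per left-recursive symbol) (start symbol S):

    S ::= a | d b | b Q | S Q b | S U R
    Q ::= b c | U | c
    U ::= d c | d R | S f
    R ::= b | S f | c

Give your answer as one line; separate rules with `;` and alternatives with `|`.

Directly left-recursive nonterminal: S.
For S: α = {Q b, U R}, β = {a, d b, b Q}. Rewrite as S → β S' and S' → α S' | ε.

S ::= a S' | d b S' | b Q S'; Q ::= b c | U | c; U ::= d c | d R | S f; R ::= b | S f | c; S' ::= Q b S' | U R S' | ε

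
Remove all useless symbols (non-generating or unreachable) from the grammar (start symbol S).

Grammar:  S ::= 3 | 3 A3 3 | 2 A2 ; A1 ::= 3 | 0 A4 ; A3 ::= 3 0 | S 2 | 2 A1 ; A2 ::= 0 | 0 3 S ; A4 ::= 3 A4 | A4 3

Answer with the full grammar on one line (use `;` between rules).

Generating nonterminals: {A1, A2, A3, S}.
Reachable from S after that: {A1, A2, A3, S}.
Removed useless symbols: {A4} and every production mentioning them.

S ::= 3 | 3 A3 3 | 2 A2; A1 ::= 3; A3 ::= 3 0 | S 2 | 2 A1; A2 ::= 0 | 0 3 S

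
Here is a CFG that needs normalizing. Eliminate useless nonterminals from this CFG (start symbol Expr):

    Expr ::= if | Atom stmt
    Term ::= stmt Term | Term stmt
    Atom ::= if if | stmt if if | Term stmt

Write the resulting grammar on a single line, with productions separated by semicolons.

Expr ::= if | Atom stmt; Atom ::= if if | stmt if if

Generating nonterminals: {Atom, Expr}.
Reachable from Expr after that: {Atom, Expr}.
Removed useless symbols: {Term} and every production mentioning them.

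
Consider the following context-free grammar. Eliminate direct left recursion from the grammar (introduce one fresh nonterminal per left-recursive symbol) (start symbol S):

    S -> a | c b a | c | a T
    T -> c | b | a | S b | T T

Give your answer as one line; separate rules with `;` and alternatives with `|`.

S -> a | c b a | c | a T; T -> c T' | b T' | a T' | S b T'; T' -> T T' | ε

Left recursion appears on T.
For T: α = {T}, β = {c, b, a, S b}. Rewrite as T → β T' and T' → α T' | ε.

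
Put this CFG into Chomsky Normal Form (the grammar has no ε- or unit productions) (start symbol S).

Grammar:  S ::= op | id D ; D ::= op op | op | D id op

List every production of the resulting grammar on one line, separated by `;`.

Introduce a nonterminal for each terminal appearing in a rule of length ≥ 2: X1 → id, X2 → op.
Binarize each right-hand side of length ≥ 3 by chaining fresh nonterminals (Y1, Y2, …): affected rules were D → D X1 X2.

S ::= op | X1 D; D ::= X2 X2 | op | D Y1; X1 ::= id; X2 ::= op; Y1 ::= X1 X2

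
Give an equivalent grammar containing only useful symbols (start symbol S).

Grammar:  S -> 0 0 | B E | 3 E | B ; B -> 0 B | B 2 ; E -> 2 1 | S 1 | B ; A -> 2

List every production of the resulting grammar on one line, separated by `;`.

Generating nonterminals: {A, E, S}.
Reachable from S after that: {E, S}.
Removed useless symbols: {A, B} and every production mentioning them.

S -> 0 0 | 3 E; E -> 2 1 | S 1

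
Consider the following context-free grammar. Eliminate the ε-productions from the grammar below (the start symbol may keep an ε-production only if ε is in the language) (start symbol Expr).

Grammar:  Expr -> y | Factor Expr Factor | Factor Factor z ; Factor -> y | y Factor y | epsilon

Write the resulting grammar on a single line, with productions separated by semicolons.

Expr -> y | Factor Expr Factor | Factor Expr | Expr Factor | Factor Factor z | Factor z | z; Factor -> y | y Factor y | y y

The nullable symbols are {Factor}.
ε ∉ L(G), so no ε-production is kept.
Add the nullable-subset variants: Expr → Factor Expr Factor gives Factor Expr Factor | Factor Expr | Expr Factor. Expr → Factor Factor z gives Factor Factor z | Factor z | z. Factor → y Factor y gives y Factor y | y y.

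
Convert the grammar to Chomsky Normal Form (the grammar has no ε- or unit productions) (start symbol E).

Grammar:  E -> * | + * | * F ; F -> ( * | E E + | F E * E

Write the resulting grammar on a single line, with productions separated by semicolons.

Introduce a nonterminal for each terminal appearing in a rule of length ≥ 2: X1 → +, X2 → *, X3 → (.
Binarize each right-hand side of length ≥ 3 by chaining fresh nonterminals (Y1, Y2, …): affected rules were F → E E X1; F → F E X2 E.

E -> * | X1 X2 | X2 F; F -> X3 X2 | E Y1 | F Y2; X1 -> +; X2 -> *; X3 -> (; Y1 -> E X1; Y2 -> E Y3; Y3 -> X2 E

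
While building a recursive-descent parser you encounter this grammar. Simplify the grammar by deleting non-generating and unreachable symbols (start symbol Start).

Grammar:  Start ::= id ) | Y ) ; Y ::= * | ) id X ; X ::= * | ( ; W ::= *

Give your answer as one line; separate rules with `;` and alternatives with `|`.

Generating nonterminals: {Start, W, X, Y}.
Reachable from Start after that: {Start, X, Y}.
Removed useless symbols: {W} and every production mentioning them.

Start ::= id ) | Y ); Y ::= * | ) id X; X ::= * | (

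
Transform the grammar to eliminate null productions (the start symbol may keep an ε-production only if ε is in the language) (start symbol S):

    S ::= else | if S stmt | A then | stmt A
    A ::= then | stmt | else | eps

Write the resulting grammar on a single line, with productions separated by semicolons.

S ::= else | if S stmt | A then | then | stmt A | stmt; A ::= then | stmt | else

Nullable nonterminals: {A}.
ε ∉ L(G), so no ε-production is kept.
Expand every rule over subsets of its nullable positions: S → A then gives A then | then. S → stmt A gives stmt A | stmt.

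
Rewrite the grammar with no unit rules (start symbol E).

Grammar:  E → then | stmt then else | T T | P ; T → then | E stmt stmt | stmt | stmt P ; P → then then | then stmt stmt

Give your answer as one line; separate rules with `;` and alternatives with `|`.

Unit pairs: E ⇒* {P}.
For each unit pair (A, B), copy every non-unit production of B to A, then drop all unit productions.

E → then | stmt then else | T T | then then | then stmt stmt; T → then | E stmt stmt | stmt | stmt P; P → then then | then stmt stmt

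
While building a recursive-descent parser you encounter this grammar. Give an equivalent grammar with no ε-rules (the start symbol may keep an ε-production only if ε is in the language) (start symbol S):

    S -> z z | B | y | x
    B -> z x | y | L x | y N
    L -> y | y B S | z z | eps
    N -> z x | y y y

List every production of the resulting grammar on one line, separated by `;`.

Nullable nonterminals: {L}.
ε ∉ L(G), so no ε-production is kept.
Expand every rule over subsets of its nullable positions: B → L x gives L x | x.

S -> z z | B | y | x; B -> z x | y | L x | x | y N; L -> y | y B S | z z; N -> z x | y y y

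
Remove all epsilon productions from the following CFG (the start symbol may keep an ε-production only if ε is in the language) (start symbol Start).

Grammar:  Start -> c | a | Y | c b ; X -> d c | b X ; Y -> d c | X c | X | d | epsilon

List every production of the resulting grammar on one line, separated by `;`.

Nullable set = {Start, Y}.
ε ∈ L(G) since Start is nullable, so keep Start → ε.

Start -> c | a | Y | c b | epsilon; X -> d c | b X; Y -> d c | X c | X | d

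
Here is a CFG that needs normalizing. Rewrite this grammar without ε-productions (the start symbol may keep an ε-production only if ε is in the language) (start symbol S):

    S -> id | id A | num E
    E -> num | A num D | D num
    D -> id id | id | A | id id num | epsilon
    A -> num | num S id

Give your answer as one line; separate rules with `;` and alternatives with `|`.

S -> id | id A | num E; E -> num | A num D | A num | D num; D -> id id | id | A | id id num; A -> num | num S id

Nullable nonterminals: {D}.
ε ∉ L(G), so no ε-production is kept.
Add the nullable-subset variants: E → A num D gives A num D | A num.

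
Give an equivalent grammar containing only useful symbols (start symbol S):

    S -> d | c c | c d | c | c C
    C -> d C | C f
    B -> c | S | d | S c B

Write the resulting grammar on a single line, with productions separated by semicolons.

Generating nonterminals: {B, S}.
Reachable from S after that: {S}.
Removed useless symbols: {B, C} and every production mentioning them.

S -> d | c c | c d | c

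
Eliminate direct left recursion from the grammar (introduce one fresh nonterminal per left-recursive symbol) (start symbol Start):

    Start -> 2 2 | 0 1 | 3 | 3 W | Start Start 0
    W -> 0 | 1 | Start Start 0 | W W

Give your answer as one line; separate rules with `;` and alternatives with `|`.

Start, W are directly left-recursive.
For Start: α = {Start 0}, β = {2 2, 0 1, 3, 3 W}. Rewrite as Start → β Start1 and Start1 → α Start1 | ε.
For W: α = {W}, β = {0, 1, Start Start 0}. Rewrite as W → β W1 and W1 → α W1 | ε.

Start -> 2 2 Start1 | 0 1 Start1 | 3 Start1 | 3 W Start1; W -> 0 W1 | 1 W1 | Start Start 0 W1; Start1 -> Start 0 Start1 | ε; W1 -> W W1 | ε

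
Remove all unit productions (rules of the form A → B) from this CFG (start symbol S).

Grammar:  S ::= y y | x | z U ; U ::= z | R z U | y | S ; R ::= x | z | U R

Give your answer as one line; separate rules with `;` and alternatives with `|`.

Unit pairs: U ⇒* {S}.
For each unit pair (A, B), copy every non-unit production of B to A, then drop all unit productions.

S ::= y y | x | z U; U ::= z | R z U | y | y y | x | z U; R ::= x | z | U R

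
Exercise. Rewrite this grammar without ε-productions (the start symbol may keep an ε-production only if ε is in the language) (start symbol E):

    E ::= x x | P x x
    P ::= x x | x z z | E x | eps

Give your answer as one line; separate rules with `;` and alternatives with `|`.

Nullable set = {P}.
ε ∉ L(G), so no ε-production is kept.

E ::= x x | P x x; P ::= x x | x z z | E x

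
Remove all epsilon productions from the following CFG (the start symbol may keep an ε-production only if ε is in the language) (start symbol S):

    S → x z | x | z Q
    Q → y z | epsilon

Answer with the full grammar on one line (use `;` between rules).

S → x z | x | z Q | z; Q → y z

Nullable nonterminals: {Q}.
ε ∉ L(G), so no ε-production is kept.
Expand every rule over subsets of its nullable positions: S → z Q gives z Q | z.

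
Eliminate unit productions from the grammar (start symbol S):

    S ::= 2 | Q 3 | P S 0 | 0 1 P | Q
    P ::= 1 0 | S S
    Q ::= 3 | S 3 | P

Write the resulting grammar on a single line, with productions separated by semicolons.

S ::= 2 | Q 3 | P S 0 | 0 1 P | 1 0 | S S | 3 | S 3; P ::= 1 0 | S S; Q ::= 1 0 | S S | 3 | S 3

Unit pairs: Q ⇒* {P}; S ⇒* {P, Q}.
Replace each nonterminal's rules with the union of the non-unit rules of every nonterminal it unit-derives.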